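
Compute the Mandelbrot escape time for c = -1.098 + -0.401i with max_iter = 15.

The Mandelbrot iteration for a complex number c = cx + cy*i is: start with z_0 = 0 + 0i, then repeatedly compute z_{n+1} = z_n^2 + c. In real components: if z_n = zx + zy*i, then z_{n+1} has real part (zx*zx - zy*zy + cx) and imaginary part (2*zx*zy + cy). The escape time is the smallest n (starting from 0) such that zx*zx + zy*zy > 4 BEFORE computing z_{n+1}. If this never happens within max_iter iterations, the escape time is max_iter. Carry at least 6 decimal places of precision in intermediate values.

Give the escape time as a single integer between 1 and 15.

Answer: 7

Derivation:
z_0 = 0 + 0i, c = -1.0980 + -0.4010i
Iter 1: z = -1.0980 + -0.4010i, |z|^2 = 1.3664
Iter 2: z = -0.0532 + 0.4796i, |z|^2 = 0.2328
Iter 3: z = -1.3252 + -0.4520i, |z|^2 = 1.9604
Iter 4: z = 0.4538 + 0.7970i, |z|^2 = 0.8412
Iter 5: z = -1.5273 + 0.3224i, |z|^2 = 2.4367
Iter 6: z = 1.1309 + -1.3857i, |z|^2 = 3.1990
Iter 7: z = -1.7393 + -3.5351i, |z|^2 = 15.5222
Escaped at iteration 7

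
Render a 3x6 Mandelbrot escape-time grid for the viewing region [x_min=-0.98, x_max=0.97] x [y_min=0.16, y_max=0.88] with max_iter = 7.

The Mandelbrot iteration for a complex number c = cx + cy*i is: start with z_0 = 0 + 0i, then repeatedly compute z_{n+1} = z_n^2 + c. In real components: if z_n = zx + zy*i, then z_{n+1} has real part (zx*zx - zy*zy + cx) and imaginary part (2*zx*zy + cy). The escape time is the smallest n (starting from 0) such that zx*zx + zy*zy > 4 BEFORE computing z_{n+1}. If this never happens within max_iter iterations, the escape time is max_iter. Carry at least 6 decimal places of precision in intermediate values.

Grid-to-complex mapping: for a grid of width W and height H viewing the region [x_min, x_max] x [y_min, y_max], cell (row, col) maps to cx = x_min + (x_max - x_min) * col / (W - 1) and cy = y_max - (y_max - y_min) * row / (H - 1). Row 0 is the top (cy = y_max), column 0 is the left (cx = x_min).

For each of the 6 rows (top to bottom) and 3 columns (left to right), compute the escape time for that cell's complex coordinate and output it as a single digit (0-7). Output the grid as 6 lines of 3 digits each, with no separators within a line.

Answer: 372
472
572
572
772
773

Derivation:
(row=0, col=0): c = -0.9800 + 0.8800i → escape time 3
(row=0, col=1): c = -0.0050 + 0.8800i → escape time 7
(row=0, col=2): c = 0.9700 + 0.8800i → escape time 2
(row=1, col=0): c = -0.9800 + 0.7360i → escape time 4
(row=1, col=1): c = -0.0050 + 0.7360i → escape time 7
(row=1, col=2): c = 0.9700 + 0.7360i → escape time 2
(row=2, col=0): c = -0.9800 + 0.5920i → escape time 5
(row=2, col=1): c = -0.0050 + 0.5920i → escape time 7
(row=2, col=2): c = 0.9700 + 0.5920i → escape time 2
(row=3, col=0): c = -0.9800 + 0.4480i → escape time 5
(row=3, col=1): c = -0.0050 + 0.4480i → escape time 7
(row=3, col=2): c = 0.9700 + 0.4480i → escape time 2
(row=4, col=0): c = -0.9800 + 0.3040i → escape time 7
(row=4, col=1): c = -0.0050 + 0.3040i → escape time 7
(row=4, col=2): c = 0.9700 + 0.3040i → escape time 2
(row=5, col=0): c = -0.9800 + 0.1600i → escape time 7
(row=5, col=1): c = -0.0050 + 0.1600i → escape time 7
(row=5, col=2): c = 0.9700 + 0.1600i → escape time 3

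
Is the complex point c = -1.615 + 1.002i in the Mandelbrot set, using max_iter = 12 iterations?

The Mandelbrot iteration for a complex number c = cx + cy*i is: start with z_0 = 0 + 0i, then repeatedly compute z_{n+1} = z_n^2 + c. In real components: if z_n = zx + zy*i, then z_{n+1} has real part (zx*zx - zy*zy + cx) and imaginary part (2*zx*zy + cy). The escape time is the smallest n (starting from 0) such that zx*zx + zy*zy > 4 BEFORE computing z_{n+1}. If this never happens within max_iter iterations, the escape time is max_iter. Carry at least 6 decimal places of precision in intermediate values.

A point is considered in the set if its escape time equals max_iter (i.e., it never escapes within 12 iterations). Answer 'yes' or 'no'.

Answer: no

Derivation:
z_0 = 0 + 0i, c = -1.6150 + 1.0020i
Iter 1: z = -1.6150 + 1.0020i, |z|^2 = 3.6122
Iter 2: z = -0.0108 + -2.2345i, |z|^2 = 4.9929
Escaped at iteration 2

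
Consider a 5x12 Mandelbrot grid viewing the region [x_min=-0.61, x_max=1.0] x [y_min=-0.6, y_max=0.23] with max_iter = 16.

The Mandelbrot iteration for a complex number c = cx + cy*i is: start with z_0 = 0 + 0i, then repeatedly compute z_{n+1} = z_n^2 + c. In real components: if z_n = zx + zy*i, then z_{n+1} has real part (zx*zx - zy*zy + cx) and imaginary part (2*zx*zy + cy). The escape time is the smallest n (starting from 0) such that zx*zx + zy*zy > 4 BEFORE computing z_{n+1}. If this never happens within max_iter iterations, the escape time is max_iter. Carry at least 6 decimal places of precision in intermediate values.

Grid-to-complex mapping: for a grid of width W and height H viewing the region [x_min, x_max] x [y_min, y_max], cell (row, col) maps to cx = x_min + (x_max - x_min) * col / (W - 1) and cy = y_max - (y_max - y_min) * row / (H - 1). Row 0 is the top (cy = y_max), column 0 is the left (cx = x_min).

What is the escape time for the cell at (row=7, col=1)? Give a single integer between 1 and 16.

z_0 = 0 + 0i, c = -0.2075 + -0.2982i
Iter 1: z = -0.2075 + -0.2982i, |z|^2 = 0.1320
Iter 2: z = -0.2534 + -0.1744i, |z|^2 = 0.0946
Iter 3: z = -0.1737 + -0.2098i, |z|^2 = 0.0742
Iter 4: z = -0.2213 + -0.2253i, |z|^2 = 0.0997
Iter 5: z = -0.2093 + -0.1985i, |z|^2 = 0.0832
Iter 6: z = -0.2031 + -0.2151i, |z|^2 = 0.0875
Iter 7: z = -0.2125 + -0.2108i, |z|^2 = 0.0896
Iter 8: z = -0.2068 + -0.2086i, |z|^2 = 0.0863
Iter 9: z = -0.2083 + -0.2119i, |z|^2 = 0.0883
Iter 10: z = -0.2090 + -0.2099i, |z|^2 = 0.0878
Iter 11: z = -0.2079 + -0.2104i, |z|^2 = 0.0875
Iter 12: z = -0.2086 + -0.2107i, |z|^2 = 0.0879
Iter 13: z = -0.2084 + -0.2103i, |z|^2 = 0.0877
Iter 14: z = -0.2083 + -0.2105i, |z|^2 = 0.0877
Iter 15: z = -0.2084 + -0.2105i, |z|^2 = 0.0877

Answer: 16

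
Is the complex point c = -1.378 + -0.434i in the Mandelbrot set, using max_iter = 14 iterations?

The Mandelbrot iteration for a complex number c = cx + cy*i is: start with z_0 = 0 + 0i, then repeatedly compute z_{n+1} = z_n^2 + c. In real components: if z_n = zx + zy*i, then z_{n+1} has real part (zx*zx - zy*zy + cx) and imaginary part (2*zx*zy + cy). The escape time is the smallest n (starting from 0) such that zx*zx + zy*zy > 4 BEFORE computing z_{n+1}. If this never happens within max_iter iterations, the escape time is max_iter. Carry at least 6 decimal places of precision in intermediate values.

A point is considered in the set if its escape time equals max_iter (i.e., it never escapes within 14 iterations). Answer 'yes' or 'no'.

Answer: no

Derivation:
z_0 = 0 + 0i, c = -1.3780 + -0.4340i
Iter 1: z = -1.3780 + -0.4340i, |z|^2 = 2.0872
Iter 2: z = 0.3325 + 0.7621i, |z|^2 = 0.6914
Iter 3: z = -1.8482 + 0.0728i, |z|^2 = 3.4213
Iter 4: z = 2.0326 + -0.7033i, |z|^2 = 4.6262
Escaped at iteration 4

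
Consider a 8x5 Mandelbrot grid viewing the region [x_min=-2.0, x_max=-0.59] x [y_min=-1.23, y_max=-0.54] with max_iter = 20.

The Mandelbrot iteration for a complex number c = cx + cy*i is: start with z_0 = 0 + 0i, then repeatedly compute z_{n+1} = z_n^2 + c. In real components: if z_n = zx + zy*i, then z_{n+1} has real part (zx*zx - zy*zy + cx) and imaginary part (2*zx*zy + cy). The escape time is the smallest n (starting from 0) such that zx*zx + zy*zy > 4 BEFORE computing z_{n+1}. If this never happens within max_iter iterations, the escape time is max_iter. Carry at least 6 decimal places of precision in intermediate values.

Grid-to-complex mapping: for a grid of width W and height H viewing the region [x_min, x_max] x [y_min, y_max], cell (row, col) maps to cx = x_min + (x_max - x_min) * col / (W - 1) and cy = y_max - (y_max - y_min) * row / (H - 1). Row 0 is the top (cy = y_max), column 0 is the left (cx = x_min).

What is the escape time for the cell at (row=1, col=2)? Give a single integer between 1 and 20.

z_0 = 0 + 0i, c = -1.5971 + -0.7125i
Iter 1: z = -1.5971 + -0.7125i, |z|^2 = 3.0585
Iter 2: z = 0.4461 + 1.5634i, |z|^2 = 2.6433
Iter 3: z = -3.8425 + 0.6823i, |z|^2 = 15.2301
Escaped at iteration 3

Answer: 3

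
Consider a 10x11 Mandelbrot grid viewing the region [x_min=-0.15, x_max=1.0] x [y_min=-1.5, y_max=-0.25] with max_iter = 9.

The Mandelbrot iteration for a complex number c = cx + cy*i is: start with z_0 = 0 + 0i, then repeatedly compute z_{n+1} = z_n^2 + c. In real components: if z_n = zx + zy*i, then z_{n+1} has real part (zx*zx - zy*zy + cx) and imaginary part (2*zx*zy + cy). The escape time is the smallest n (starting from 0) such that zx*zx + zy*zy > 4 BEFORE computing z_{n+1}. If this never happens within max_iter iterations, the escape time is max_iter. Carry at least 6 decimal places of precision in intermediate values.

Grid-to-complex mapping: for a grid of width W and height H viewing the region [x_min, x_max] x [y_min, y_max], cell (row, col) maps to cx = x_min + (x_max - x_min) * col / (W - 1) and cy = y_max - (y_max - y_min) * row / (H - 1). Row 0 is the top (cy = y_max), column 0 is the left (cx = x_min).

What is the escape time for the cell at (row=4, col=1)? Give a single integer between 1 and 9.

z_0 = 0 + 0i, c = -0.0222 + -0.7500i
Iter 1: z = -0.0222 + -0.7500i, |z|^2 = 0.5630
Iter 2: z = -0.5842 + -0.7167i, |z|^2 = 0.8549
Iter 3: z = -0.1945 + 0.0874i, |z|^2 = 0.0455
Iter 4: z = 0.0080 + -0.7840i, |z|^2 = 0.6147
Iter 5: z = -0.6368 + -0.7625i, |z|^2 = 0.9869
Iter 6: z = -0.1981 + 0.2211i, |z|^2 = 0.0881
Iter 7: z = -0.0319 + -0.8376i, |z|^2 = 0.7026
Iter 8: z = -0.7228 + -0.6966i, |z|^2 = 1.0077

Answer: 9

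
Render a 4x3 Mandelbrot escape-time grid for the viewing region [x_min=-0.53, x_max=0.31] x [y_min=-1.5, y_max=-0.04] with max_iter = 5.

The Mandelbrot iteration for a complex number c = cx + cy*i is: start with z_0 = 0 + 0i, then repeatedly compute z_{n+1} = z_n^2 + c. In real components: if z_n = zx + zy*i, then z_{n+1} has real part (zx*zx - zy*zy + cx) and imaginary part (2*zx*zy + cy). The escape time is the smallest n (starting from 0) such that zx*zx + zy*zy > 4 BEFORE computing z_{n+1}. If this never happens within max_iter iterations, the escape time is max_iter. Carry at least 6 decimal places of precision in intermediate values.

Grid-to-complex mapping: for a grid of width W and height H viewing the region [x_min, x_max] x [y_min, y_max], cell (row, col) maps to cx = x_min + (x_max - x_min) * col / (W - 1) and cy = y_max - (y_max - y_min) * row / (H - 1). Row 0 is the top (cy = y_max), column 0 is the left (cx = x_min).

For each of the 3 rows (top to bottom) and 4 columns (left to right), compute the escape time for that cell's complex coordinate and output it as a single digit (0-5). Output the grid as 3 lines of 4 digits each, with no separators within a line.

(row=0, col=0): c = -0.5300 + -0.0400i → escape time 5
(row=0, col=1): c = -0.2500 + -0.0400i → escape time 5
(row=0, col=2): c = 0.0300 + -0.0400i → escape time 5
(row=0, col=3): c = 0.3100 + -0.0400i → escape time 5
(row=1, col=0): c = -0.5300 + -0.7700i → escape time 5
(row=1, col=1): c = -0.2500 + -0.7700i → escape time 5
(row=1, col=2): c = 0.0300 + -0.7700i → escape time 5
(row=1, col=3): c = 0.3100 + -0.7700i → escape time 5
(row=2, col=0): c = -0.5300 + -1.5000i → escape time 2
(row=2, col=1): c = -0.2500 + -1.5000i → escape time 2
(row=2, col=2): c = 0.0300 + -1.5000i → escape time 2
(row=2, col=3): c = 0.3100 + -1.5000i → escape time 2

Answer: 5555
5555
2222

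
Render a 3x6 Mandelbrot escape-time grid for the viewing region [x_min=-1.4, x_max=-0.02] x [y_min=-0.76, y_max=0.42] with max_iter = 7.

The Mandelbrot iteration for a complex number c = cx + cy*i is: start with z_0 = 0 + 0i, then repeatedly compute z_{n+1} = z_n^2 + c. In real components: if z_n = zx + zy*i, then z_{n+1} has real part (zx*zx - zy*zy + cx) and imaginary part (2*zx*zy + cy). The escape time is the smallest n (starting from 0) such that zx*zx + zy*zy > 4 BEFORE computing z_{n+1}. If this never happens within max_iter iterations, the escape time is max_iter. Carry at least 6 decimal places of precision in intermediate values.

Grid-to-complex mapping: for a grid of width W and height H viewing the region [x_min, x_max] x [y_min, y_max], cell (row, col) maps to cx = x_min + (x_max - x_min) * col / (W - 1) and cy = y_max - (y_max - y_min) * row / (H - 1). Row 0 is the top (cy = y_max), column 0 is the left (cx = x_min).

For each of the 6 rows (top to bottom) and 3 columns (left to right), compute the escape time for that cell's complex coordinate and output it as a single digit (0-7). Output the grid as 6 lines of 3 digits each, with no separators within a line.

(row=0, col=0): c = -1.4000 + 0.4200i → escape time 4
(row=0, col=1): c = -0.7100 + 0.4200i → escape time 7
(row=0, col=2): c = -0.0200 + 0.4200i → escape time 7
(row=1, col=0): c = -1.4000 + 0.1840i → escape time 7
(row=1, col=1): c = -0.7100 + 0.1840i → escape time 7
(row=1, col=2): c = -0.0200 + 0.1840i → escape time 7
(row=2, col=0): c = -1.4000 + -0.0520i → escape time 7
(row=2, col=1): c = -0.7100 + -0.0520i → escape time 7
(row=2, col=2): c = -0.0200 + -0.0520i → escape time 7
(row=3, col=0): c = -1.4000 + -0.2880i → escape time 5
(row=3, col=1): c = -0.7100 + -0.2880i → escape time 7
(row=3, col=2): c = -0.0200 + -0.2880i → escape time 7
(row=4, col=0): c = -1.4000 + -0.5240i → escape time 3
(row=4, col=1): c = -0.7100 + -0.5240i → escape time 7
(row=4, col=2): c = -0.0200 + -0.5240i → escape time 7
(row=5, col=0): c = -1.4000 + -0.7600i → escape time 3
(row=5, col=1): c = -0.7100 + -0.7600i → escape time 4
(row=5, col=2): c = -0.0200 + -0.7600i → escape time 7

Answer: 477
777
777
577
377
347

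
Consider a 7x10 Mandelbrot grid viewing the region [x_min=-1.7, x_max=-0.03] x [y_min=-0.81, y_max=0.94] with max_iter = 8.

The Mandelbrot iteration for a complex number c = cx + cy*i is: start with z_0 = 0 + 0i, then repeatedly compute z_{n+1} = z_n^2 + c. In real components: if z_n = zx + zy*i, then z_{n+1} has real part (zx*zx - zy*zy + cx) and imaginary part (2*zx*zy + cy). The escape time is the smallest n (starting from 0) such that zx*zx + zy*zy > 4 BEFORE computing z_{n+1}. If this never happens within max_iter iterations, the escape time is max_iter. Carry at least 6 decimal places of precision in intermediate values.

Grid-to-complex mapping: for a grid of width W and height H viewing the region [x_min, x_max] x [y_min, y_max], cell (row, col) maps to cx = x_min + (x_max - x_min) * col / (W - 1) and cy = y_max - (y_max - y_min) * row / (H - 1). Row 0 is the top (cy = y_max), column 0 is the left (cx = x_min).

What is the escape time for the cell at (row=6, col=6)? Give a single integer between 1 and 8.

z_0 = 0 + 0i, c = -0.0300 + -0.2267i
Iter 1: z = -0.0300 + -0.2267i, |z|^2 = 0.0523
Iter 2: z = -0.0805 + -0.2131i, |z|^2 = 0.0519
Iter 3: z = -0.0689 + -0.1924i, |z|^2 = 0.0418
Iter 4: z = -0.0623 + -0.2001i, |z|^2 = 0.0439
Iter 5: z = -0.0662 + -0.2017i, |z|^2 = 0.0451
Iter 6: z = -0.0663 + -0.2000i, |z|^2 = 0.0444
Iter 7: z = -0.0656 + -0.2001i, |z|^2 = 0.0444

Answer: 8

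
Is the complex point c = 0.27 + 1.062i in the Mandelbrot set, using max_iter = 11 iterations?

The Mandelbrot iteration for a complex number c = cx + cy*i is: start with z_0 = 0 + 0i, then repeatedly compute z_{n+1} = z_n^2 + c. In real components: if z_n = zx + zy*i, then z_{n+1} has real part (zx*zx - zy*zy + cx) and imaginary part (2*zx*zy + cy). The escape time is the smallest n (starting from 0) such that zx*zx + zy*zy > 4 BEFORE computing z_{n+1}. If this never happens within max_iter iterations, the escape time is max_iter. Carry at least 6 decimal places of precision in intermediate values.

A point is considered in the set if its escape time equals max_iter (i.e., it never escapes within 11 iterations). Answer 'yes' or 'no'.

Answer: no

Derivation:
z_0 = 0 + 0i, c = 0.2700 + 1.0620i
Iter 1: z = 0.2700 + 1.0620i, |z|^2 = 1.2007
Iter 2: z = -0.7849 + 1.6355i, |z|^2 = 3.2909
Iter 3: z = -1.7887 + -1.5055i, |z|^2 = 5.4659
Escaped at iteration 3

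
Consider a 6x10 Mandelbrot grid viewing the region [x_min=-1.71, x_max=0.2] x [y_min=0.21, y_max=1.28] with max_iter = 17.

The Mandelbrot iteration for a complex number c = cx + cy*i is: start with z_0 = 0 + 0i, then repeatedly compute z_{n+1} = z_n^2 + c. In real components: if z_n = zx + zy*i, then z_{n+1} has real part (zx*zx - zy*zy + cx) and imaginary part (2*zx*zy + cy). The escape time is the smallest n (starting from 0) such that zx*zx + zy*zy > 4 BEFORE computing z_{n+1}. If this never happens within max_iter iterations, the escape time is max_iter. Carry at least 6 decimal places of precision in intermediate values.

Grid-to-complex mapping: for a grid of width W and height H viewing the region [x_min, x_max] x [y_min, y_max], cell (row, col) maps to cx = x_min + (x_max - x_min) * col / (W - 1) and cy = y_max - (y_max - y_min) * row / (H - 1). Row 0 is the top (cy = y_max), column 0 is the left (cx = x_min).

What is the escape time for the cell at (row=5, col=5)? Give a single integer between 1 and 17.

z_0 = 0 + 0i, c = 0.2000 + 0.6856i
Iter 1: z = 0.2000 + 0.6856i, |z|^2 = 0.5100
Iter 2: z = -0.2300 + 0.9598i, |z|^2 = 0.9741
Iter 3: z = -0.6683 + 0.2441i, |z|^2 = 0.5062
Iter 4: z = 0.5870 + 0.3593i, |z|^2 = 0.4737
Iter 5: z = 0.4155 + 1.1074i, |z|^2 = 1.3990
Iter 6: z = -0.8537 + 1.6058i, |z|^2 = 3.3074
Iter 7: z = -1.6496 + -2.0563i, |z|^2 = 6.9496
Escaped at iteration 7

Answer: 7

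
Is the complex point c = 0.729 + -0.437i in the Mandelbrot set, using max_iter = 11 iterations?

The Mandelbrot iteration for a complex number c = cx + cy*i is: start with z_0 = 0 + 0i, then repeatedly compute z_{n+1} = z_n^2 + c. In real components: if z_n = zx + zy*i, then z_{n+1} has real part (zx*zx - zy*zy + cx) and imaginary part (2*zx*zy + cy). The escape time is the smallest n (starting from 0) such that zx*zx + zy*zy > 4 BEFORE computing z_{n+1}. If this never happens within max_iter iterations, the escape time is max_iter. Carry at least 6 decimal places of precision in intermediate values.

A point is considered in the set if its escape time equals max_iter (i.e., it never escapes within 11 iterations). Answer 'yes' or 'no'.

Answer: no

Derivation:
z_0 = 0 + 0i, c = 0.7290 + -0.4370i
Iter 1: z = 0.7290 + -0.4370i, |z|^2 = 0.7224
Iter 2: z = 1.0695 + -1.0741i, |z|^2 = 2.2976
Iter 3: z = 0.7190 + -2.7345i, |z|^2 = 7.9946
Escaped at iteration 3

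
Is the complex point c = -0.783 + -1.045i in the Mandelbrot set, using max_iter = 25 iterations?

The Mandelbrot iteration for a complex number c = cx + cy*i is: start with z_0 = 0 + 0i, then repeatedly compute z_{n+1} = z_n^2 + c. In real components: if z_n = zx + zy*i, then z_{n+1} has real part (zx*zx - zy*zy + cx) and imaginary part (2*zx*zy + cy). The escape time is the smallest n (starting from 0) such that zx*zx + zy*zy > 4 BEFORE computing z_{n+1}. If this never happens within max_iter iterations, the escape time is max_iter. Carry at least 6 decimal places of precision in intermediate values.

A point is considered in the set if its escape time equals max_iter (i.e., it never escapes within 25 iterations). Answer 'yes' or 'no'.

Answer: no

Derivation:
z_0 = 0 + 0i, c = -0.7830 + -1.0450i
Iter 1: z = -0.7830 + -1.0450i, |z|^2 = 1.7051
Iter 2: z = -1.2619 + 0.5915i, |z|^2 = 1.9423
Iter 3: z = 0.4596 + -2.5378i, |z|^2 = 6.6517
Escaped at iteration 3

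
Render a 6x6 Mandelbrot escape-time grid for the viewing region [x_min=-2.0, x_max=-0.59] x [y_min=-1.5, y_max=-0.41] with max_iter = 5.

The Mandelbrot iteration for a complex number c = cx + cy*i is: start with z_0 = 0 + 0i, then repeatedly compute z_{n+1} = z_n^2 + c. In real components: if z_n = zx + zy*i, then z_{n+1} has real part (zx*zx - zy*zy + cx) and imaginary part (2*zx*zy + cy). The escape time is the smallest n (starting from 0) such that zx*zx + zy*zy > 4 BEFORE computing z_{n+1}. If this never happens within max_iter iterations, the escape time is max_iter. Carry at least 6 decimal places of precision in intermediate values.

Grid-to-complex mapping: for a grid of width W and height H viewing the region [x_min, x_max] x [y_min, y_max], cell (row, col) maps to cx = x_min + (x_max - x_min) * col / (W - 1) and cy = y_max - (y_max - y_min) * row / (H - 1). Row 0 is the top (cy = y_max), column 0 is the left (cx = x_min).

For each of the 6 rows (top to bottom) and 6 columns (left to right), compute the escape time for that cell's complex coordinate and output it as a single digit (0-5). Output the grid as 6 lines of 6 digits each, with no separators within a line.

(row=0, col=0): c = -2.0000 + -0.4100i → escape time 1
(row=0, col=1): c = -1.7180 + -0.4100i → escape time 3
(row=0, col=2): c = -1.4360 + -0.4100i → escape time 4
(row=0, col=3): c = -1.1540 + -0.4100i → escape time 5
(row=0, col=4): c = -0.8720 + -0.4100i → escape time 5
(row=0, col=5): c = -0.5900 + -0.4100i → escape time 5
(row=1, col=0): c = -2.0000 + -0.6280i → escape time 1
(row=1, col=1): c = -1.7180 + -0.6280i → escape time 3
(row=1, col=2): c = -1.4360 + -0.6280i → escape time 3
(row=1, col=3): c = -1.1540 + -0.6280i → escape time 3
(row=1, col=4): c = -0.8720 + -0.6280i → escape time 5
(row=1, col=5): c = -0.5900 + -0.6280i → escape time 5
(row=2, col=0): c = -2.0000 + -0.8460i → escape time 1
(row=2, col=1): c = -1.7180 + -0.8460i → escape time 2
(row=2, col=2): c = -1.4360 + -0.8460i → escape time 3
(row=2, col=3): c = -1.1540 + -0.8460i → escape time 3
(row=2, col=4): c = -0.8720 + -0.8460i → escape time 4
(row=2, col=5): c = -0.5900 + -0.8460i → escape time 4
(row=3, col=0): c = -2.0000 + -1.0640i → escape time 1
(row=3, col=1): c = -1.7180 + -1.0640i → escape time 1
(row=3, col=2): c = -1.4360 + -1.0640i → escape time 2
(row=3, col=3): c = -1.1540 + -1.0640i → escape time 3
(row=3, col=4): c = -0.8720 + -1.0640i → escape time 3
(row=3, col=5): c = -0.5900 + -1.0640i → escape time 3
(row=4, col=0): c = -2.0000 + -1.2820i → escape time 1
(row=4, col=1): c = -1.7180 + -1.2820i → escape time 1
(row=4, col=2): c = -1.4360 + -1.2820i → escape time 2
(row=4, col=3): c = -1.1540 + -1.2820i → escape time 2
(row=4, col=4): c = -0.8720 + -1.2820i → escape time 3
(row=4, col=5): c = -0.5900 + -1.2820i → escape time 3
(row=5, col=0): c = -2.0000 + -1.5000i → escape time 1
(row=5, col=1): c = -1.7180 + -1.5000i → escape time 1
(row=5, col=2): c = -1.4360 + -1.5000i → escape time 1
(row=5, col=3): c = -1.1540 + -1.5000i → escape time 2
(row=5, col=4): c = -0.8720 + -1.5000i → escape time 2
(row=5, col=5): c = -0.5900 + -1.5000i → escape time 2

Answer: 134555
133355
123344
112333
112233
111222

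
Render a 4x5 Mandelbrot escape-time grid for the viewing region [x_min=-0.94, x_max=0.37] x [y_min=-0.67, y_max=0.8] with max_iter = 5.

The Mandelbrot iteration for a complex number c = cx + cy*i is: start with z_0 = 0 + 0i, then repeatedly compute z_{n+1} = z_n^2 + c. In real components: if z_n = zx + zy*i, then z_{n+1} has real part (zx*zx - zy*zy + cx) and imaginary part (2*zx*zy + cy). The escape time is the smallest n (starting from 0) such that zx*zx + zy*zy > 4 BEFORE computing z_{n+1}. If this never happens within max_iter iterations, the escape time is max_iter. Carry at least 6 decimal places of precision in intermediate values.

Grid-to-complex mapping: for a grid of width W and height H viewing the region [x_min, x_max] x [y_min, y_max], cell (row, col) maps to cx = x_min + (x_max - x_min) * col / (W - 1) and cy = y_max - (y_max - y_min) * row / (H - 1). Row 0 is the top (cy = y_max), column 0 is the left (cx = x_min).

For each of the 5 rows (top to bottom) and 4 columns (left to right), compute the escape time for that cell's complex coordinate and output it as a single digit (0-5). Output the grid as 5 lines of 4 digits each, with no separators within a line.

(row=0, col=0): c = -0.9400 + 0.8000i → escape time 3
(row=0, col=1): c = -0.5033 + 0.8000i → escape time 5
(row=0, col=2): c = -0.0667 + 0.8000i → escape time 5
(row=0, col=3): c = 0.3700 + 0.8000i → escape time 4
(row=1, col=0): c = -0.9400 + 0.4325i → escape time 5
(row=1, col=1): c = -0.5033 + 0.4325i → escape time 5
(row=1, col=2): c = -0.0667 + 0.4325i → escape time 5
(row=1, col=3): c = 0.3700 + 0.4325i → escape time 5
(row=2, col=0): c = -0.9400 + 0.0650i → escape time 5
(row=2, col=1): c = -0.5033 + 0.0650i → escape time 5
(row=2, col=2): c = -0.0667 + 0.0650i → escape time 5
(row=2, col=3): c = 0.3700 + 0.0650i → escape time 5
(row=3, col=0): c = -0.9400 + -0.3025i → escape time 5
(row=3, col=1): c = -0.5033 + -0.3025i → escape time 5
(row=3, col=2): c = -0.0667 + -0.3025i → escape time 5
(row=3, col=3): c = 0.3700 + -0.3025i → escape time 5
(row=4, col=0): c = -0.9400 + -0.6700i → escape time 4
(row=4, col=1): c = -0.5033 + -0.6700i → escape time 5
(row=4, col=2): c = -0.0667 + -0.6700i → escape time 5
(row=4, col=3): c = 0.3700 + -0.6700i → escape time 5

Answer: 3554
5555
5555
5555
4555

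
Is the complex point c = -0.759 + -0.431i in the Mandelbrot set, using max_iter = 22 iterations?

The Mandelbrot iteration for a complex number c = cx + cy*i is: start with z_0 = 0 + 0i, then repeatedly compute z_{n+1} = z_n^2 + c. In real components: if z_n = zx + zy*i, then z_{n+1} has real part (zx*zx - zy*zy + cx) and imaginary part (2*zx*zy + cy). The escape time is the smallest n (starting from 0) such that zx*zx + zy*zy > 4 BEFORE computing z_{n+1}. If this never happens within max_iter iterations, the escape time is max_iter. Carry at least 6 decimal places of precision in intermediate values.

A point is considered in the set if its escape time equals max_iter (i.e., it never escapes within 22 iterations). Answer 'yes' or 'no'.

Answer: no

Derivation:
z_0 = 0 + 0i, c = -0.7590 + -0.4310i
Iter 1: z = -0.7590 + -0.4310i, |z|^2 = 0.7618
Iter 2: z = -0.3687 + 0.2233i, |z|^2 = 0.1858
Iter 3: z = -0.6729 + -0.5956i, |z|^2 = 0.8076
Iter 4: z = -0.6609 + 0.3706i, |z|^2 = 0.5742
Iter 5: z = -0.4595 + -0.9209i, |z|^2 = 1.0592
Iter 6: z = -1.3959 + 0.4153i, |z|^2 = 2.1211
Iter 7: z = 1.0171 + -1.5905i, |z|^2 = 3.5642
Iter 8: z = -2.2542 + -3.6665i, |z|^2 = 18.5243
Escaped at iteration 8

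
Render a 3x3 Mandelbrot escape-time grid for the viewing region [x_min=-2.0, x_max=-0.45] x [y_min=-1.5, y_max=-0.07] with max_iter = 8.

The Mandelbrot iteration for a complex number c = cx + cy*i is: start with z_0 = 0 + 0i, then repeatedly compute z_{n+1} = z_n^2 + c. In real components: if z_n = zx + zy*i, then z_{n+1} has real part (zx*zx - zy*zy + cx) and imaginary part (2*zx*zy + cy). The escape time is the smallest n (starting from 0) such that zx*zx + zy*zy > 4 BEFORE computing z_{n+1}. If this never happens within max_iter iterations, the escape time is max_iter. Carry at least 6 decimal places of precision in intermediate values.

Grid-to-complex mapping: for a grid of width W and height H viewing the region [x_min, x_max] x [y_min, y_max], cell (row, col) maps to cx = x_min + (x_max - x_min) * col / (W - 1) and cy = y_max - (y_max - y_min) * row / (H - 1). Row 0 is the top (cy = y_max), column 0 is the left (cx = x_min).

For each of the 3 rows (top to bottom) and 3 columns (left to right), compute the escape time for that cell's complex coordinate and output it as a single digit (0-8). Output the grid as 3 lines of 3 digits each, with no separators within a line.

Answer: 188
136
122

Derivation:
(row=0, col=0): c = -2.0000 + -0.0700i → escape time 1
(row=0, col=1): c = -1.2250 + -0.0700i → escape time 8
(row=0, col=2): c = -0.4500 + -0.0700i → escape time 8
(row=1, col=0): c = -2.0000 + -0.7850i → escape time 1
(row=1, col=1): c = -1.2250 + -0.7850i → escape time 3
(row=1, col=2): c = -0.4500 + -0.7850i → escape time 6
(row=2, col=0): c = -2.0000 + -1.5000i → escape time 1
(row=2, col=1): c = -1.2250 + -1.5000i → escape time 2
(row=2, col=2): c = -0.4500 + -1.5000i → escape time 2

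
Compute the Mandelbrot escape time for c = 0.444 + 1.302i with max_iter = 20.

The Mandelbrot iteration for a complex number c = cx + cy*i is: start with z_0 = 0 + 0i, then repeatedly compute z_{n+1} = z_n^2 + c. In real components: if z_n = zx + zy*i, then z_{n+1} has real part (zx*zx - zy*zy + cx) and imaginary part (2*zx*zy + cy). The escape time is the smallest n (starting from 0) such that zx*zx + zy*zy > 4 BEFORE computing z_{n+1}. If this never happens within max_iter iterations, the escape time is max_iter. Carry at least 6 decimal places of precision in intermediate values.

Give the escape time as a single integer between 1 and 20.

Answer: 2

Derivation:
z_0 = 0 + 0i, c = 0.4440 + 1.3020i
Iter 1: z = 0.4440 + 1.3020i, |z|^2 = 1.8923
Iter 2: z = -1.0541 + 2.4582i, |z|^2 = 7.1537
Escaped at iteration 2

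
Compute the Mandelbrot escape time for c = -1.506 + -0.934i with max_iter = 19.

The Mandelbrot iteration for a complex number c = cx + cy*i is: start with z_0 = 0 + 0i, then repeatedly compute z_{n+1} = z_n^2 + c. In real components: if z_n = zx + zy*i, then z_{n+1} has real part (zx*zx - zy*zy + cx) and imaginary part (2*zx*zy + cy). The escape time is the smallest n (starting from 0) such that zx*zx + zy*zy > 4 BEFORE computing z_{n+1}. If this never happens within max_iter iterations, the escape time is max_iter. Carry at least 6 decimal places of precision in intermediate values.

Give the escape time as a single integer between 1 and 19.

z_0 = 0 + 0i, c = -1.5060 + -0.9340i
Iter 1: z = -1.5060 + -0.9340i, |z|^2 = 3.1404
Iter 2: z = -0.1103 + 1.8792i, |z|^2 = 3.5436
Iter 3: z = -5.0253 + -1.3486i, |z|^2 = 27.0720
Escaped at iteration 3

Answer: 3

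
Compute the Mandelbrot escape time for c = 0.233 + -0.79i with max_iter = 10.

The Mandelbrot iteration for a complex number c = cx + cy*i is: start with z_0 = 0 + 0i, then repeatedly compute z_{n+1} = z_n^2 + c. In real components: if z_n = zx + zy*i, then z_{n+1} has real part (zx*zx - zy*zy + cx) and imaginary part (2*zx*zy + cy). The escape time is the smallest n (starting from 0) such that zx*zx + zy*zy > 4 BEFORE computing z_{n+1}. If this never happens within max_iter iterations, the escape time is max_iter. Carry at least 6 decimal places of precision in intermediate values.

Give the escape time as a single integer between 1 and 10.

Answer: 5

Derivation:
z_0 = 0 + 0i, c = 0.2330 + -0.7900i
Iter 1: z = 0.2330 + -0.7900i, |z|^2 = 0.6784
Iter 2: z = -0.3368 + -1.1581i, |z|^2 = 1.4547
Iter 3: z = -0.9948 + -0.0099i, |z|^2 = 0.9898
Iter 4: z = 1.2226 + -0.7704i, |z|^2 = 2.0883
Iter 5: z = 1.1343 + -2.6738i, |z|^2 = 8.4359
Escaped at iteration 5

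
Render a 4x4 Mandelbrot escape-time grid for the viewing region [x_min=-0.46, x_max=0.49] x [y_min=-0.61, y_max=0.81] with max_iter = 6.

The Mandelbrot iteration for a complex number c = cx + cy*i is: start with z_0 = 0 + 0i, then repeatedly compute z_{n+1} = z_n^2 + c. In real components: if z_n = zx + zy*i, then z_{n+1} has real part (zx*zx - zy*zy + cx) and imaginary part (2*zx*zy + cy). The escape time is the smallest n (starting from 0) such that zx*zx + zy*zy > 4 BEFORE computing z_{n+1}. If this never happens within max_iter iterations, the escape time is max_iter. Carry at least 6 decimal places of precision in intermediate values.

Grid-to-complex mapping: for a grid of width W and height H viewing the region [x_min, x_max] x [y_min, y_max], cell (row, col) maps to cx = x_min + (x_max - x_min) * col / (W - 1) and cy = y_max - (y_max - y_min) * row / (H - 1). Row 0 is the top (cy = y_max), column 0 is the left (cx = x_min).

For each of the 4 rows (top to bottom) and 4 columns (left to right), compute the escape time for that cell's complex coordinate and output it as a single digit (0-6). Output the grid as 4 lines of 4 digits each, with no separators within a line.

Answer: 6653
6666
6665
6664

Derivation:
(row=0, col=0): c = -0.4600 + 0.8100i → escape time 6
(row=0, col=1): c = -0.1433 + 0.8100i → escape time 6
(row=0, col=2): c = 0.1733 + 0.8100i → escape time 5
(row=0, col=3): c = 0.4900 + 0.8100i → escape time 3
(row=1, col=0): c = -0.4600 + 0.3367i → escape time 6
(row=1, col=1): c = -0.1433 + 0.3367i → escape time 6
(row=1, col=2): c = 0.1733 + 0.3367i → escape time 6
(row=1, col=3): c = 0.4900 + 0.3367i → escape time 6
(row=2, col=0): c = -0.4600 + -0.1367i → escape time 6
(row=2, col=1): c = -0.1433 + -0.1367i → escape time 6
(row=2, col=2): c = 0.1733 + -0.1367i → escape time 6
(row=2, col=3): c = 0.4900 + -0.1367i → escape time 5
(row=3, col=0): c = -0.4600 + -0.6100i → escape time 6
(row=3, col=1): c = -0.1433 + -0.6100i → escape time 6
(row=3, col=2): c = 0.1733 + -0.6100i → escape time 6
(row=3, col=3): c = 0.4900 + -0.6100i → escape time 4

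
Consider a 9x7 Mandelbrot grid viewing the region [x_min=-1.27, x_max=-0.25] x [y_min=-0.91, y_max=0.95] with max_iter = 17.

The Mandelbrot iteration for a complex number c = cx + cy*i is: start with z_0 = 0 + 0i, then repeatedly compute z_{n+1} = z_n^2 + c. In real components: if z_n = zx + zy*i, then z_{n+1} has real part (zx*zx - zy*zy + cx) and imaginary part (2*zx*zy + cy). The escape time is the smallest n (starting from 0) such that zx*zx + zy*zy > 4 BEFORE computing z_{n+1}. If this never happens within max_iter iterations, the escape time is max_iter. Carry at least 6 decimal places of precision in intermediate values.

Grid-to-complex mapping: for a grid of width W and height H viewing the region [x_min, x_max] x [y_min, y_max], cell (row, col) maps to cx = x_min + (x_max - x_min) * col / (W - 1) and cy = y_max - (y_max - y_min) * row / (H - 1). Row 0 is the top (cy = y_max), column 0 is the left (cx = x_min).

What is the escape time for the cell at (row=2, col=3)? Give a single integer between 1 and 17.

z_0 = 0 + 0i, c = -0.8875 + 0.3300i
Iter 1: z = -0.8875 + 0.3300i, |z|^2 = 0.8966
Iter 2: z = -0.2087 + -0.2557i, |z|^2 = 0.1090
Iter 3: z = -0.9093 + 0.4368i, |z|^2 = 1.0177
Iter 4: z = -0.2514 + -0.4643i, |z|^2 = 0.2788
Iter 5: z = -1.0399 + 0.5635i, |z|^2 = 1.3989
Iter 6: z = -0.1235 + -0.8419i, |z|^2 = 0.7241
Iter 7: z = -1.5810 + 0.5380i, |z|^2 = 2.7891
Iter 8: z = 1.3227 + -1.3713i, |z|^2 = 3.6299
Iter 9: z = -1.0183 + -3.2975i, |z|^2 = 11.9106
Escaped at iteration 9

Answer: 9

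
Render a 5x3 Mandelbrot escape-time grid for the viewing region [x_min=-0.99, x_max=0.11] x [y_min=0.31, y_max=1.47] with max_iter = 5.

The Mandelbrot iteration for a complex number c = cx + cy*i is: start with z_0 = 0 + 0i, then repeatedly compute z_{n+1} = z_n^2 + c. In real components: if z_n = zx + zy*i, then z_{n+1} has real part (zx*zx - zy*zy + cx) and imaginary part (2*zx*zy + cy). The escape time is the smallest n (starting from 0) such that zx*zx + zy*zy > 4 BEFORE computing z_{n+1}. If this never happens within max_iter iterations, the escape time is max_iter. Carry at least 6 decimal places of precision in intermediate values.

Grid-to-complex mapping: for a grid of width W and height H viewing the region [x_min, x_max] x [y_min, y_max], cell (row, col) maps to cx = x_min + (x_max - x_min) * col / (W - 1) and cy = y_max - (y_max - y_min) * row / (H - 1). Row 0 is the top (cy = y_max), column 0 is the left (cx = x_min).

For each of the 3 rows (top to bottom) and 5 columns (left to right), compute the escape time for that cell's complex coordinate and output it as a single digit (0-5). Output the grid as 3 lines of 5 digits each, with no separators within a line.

Answer: 22222
34555
55555

Derivation:
(row=0, col=0): c = -0.9900 + 1.4700i → escape time 2
(row=0, col=1): c = -0.7150 + 1.4700i → escape time 2
(row=0, col=2): c = -0.4400 + 1.4700i → escape time 2
(row=0, col=3): c = -0.1650 + 1.4700i → escape time 2
(row=0, col=4): c = 0.1100 + 1.4700i → escape time 2
(row=1, col=0): c = -0.9900 + 0.8900i → escape time 3
(row=1, col=1): c = -0.7150 + 0.8900i → escape time 4
(row=1, col=2): c = -0.4400 + 0.8900i → escape time 5
(row=1, col=3): c = -0.1650 + 0.8900i → escape time 5
(row=1, col=4): c = 0.1100 + 0.8900i → escape time 5
(row=2, col=0): c = -0.9900 + 0.3100i → escape time 5
(row=2, col=1): c = -0.7150 + 0.3100i → escape time 5
(row=2, col=2): c = -0.4400 + 0.3100i → escape time 5
(row=2, col=3): c = -0.1650 + 0.3100i → escape time 5
(row=2, col=4): c = 0.1100 + 0.3100i → escape time 5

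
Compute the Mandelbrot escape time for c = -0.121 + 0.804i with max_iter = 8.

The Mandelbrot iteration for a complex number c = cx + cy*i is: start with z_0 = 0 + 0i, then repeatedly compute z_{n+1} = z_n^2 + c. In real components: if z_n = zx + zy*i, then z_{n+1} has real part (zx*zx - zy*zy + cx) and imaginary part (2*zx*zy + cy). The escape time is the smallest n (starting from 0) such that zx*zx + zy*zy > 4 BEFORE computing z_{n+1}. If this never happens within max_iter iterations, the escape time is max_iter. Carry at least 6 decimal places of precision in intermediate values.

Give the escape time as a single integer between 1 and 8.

z_0 = 0 + 0i, c = -0.1210 + 0.8040i
Iter 1: z = -0.1210 + 0.8040i, |z|^2 = 0.6611
Iter 2: z = -0.7528 + 0.6094i, |z|^2 = 0.9381
Iter 3: z = 0.0743 + -0.1135i, |z|^2 = 0.0184
Iter 4: z = -0.1284 + 0.7871i, |z|^2 = 0.6361
Iter 5: z = -0.7241 + 0.6019i, |z|^2 = 0.8866
Iter 6: z = 0.0410 + -0.0677i, |z|^2 = 0.0063
Iter 7: z = -0.1239 + 0.7984i, |z|^2 = 0.6529

Answer: 8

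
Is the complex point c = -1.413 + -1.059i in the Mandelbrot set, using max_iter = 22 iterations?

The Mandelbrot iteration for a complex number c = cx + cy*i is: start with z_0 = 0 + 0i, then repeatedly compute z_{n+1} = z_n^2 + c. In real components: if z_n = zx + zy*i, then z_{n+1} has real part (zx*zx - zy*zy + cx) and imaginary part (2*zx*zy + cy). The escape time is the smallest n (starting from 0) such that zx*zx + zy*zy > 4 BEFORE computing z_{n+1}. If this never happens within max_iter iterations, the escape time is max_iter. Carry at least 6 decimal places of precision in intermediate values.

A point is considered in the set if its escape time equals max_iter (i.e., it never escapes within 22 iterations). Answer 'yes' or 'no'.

z_0 = 0 + 0i, c = -1.4130 + -1.0590i
Iter 1: z = -1.4130 + -1.0590i, |z|^2 = 3.1181
Iter 2: z = -0.5379 + 1.9337i, |z|^2 = 4.0287
Escaped at iteration 2

Answer: no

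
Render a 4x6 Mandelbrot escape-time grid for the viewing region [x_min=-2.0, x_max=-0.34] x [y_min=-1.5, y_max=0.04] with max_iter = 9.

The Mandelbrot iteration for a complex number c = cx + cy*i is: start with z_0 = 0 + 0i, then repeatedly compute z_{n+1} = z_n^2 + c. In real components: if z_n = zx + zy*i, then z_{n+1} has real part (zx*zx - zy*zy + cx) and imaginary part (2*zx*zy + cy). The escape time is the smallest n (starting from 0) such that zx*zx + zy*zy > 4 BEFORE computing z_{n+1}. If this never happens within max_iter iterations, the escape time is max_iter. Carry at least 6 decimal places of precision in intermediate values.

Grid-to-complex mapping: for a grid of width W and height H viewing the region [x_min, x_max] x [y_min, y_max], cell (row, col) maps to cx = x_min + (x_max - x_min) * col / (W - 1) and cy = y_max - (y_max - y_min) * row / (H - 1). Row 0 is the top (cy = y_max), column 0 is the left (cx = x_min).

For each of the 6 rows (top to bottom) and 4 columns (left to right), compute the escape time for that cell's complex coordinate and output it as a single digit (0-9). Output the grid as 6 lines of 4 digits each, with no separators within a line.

Answer: 1999
1599
1359
1335
1233
1122

Derivation:
(row=0, col=0): c = -2.0000 + 0.0400i → escape time 1
(row=0, col=1): c = -1.4467 + 0.0400i → escape time 9
(row=0, col=2): c = -0.8933 + 0.0400i → escape time 9
(row=0, col=3): c = -0.3400 + 0.0400i → escape time 9
(row=1, col=0): c = -2.0000 + -0.2680i → escape time 1
(row=1, col=1): c = -1.4467 + -0.2680i → escape time 5
(row=1, col=2): c = -0.8933 + -0.2680i → escape time 9
(row=1, col=3): c = -0.3400 + -0.2680i → escape time 9
(row=2, col=0): c = -2.0000 + -0.5760i → escape time 1
(row=2, col=1): c = -1.4467 + -0.5760i → escape time 3
(row=2, col=2): c = -0.8933 + -0.5760i → escape time 5
(row=2, col=3): c = -0.3400 + -0.5760i → escape time 9
(row=3, col=0): c = -2.0000 + -0.8840i → escape time 1
(row=3, col=1): c = -1.4467 + -0.8840i → escape time 3
(row=3, col=2): c = -0.8933 + -0.8840i → escape time 3
(row=3, col=3): c = -0.3400 + -0.8840i → escape time 5
(row=4, col=0): c = -2.0000 + -1.1920i → escape time 1
(row=4, col=1): c = -1.4467 + -1.1920i → escape time 2
(row=4, col=2): c = -0.8933 + -1.1920i → escape time 3
(row=4, col=3): c = -0.3400 + -1.1920i → escape time 3
(row=5, col=0): c = -2.0000 + -1.5000i → escape time 1
(row=5, col=1): c = -1.4467 + -1.5000i → escape time 1
(row=5, col=2): c = -0.8933 + -1.5000i → escape time 2
(row=5, col=3): c = -0.3400 + -1.5000i → escape time 2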